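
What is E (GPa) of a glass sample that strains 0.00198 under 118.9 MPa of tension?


Young's modulus: E = stress / strain
  E = 118.9 MPa / 0.00198 = 60050.51 MPa
Convert to GPa: 60050.51 / 1000 = 60.05 GPa

60.05 GPa


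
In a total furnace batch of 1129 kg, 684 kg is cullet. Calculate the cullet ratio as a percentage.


Cullet ratio = (cullet mass / total batch mass) * 100
  Ratio = 684 / 1129 * 100 = 60.58%

60.58%


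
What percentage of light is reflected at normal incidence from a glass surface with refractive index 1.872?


Fresnel reflectance at normal incidence:
  R = ((n - 1)/(n + 1))^2
  (n - 1)/(n + 1) = (1.872 - 1)/(1.872 + 1) = 0.303621
  R = 0.303621^2 = 0.0921857
  R(%) = 0.0921857 * 100 = 9.219%

9.219%


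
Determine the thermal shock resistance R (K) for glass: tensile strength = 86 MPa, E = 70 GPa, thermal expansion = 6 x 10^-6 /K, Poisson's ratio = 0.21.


Thermal shock resistance: R = sigma * (1 - nu) / (E * alpha)
  Numerator = 86 * (1 - 0.21) = 67.94
  Denominator = 70 * 1000 * (6 x 10^-6) = 0.42
  R = 67.94 / 0.42 = 161.8 K

161.8 K


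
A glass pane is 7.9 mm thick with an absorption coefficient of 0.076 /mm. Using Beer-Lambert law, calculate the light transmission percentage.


Beer-Lambert law: T = exp(-alpha * thickness)
  exponent = -0.076 * 7.9 = -0.6004
  T = exp(-0.6004) = 0.5486
  Percentage = 0.5486 * 100 = 54.86%

54.86%


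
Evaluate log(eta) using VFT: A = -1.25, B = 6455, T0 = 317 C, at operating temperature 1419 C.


VFT equation: log(eta) = A + B / (T - T0)
  T - T0 = 1419 - 317 = 1102
  B / (T - T0) = 6455 / 1102 = 5.858
  log(eta) = -1.25 + 5.858 = 4.608

4.608


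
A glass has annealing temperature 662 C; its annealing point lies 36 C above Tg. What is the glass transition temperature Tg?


Rearrange T_anneal = Tg + offset for Tg:
  Tg = T_anneal - offset = 662 - 36 = 626 C

626 C


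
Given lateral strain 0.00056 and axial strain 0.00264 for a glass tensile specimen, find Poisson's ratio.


Poisson's ratio: nu = lateral strain / axial strain
  nu = 0.00056 / 0.00264 = 0.2121

0.2121


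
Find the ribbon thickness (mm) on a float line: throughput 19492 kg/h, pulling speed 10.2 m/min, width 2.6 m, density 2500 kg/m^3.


Ribbon cross-section from mass balance:
  Volume rate = throughput / density = 19492 / 2500 = 7.7968 m^3/h
  thickness = volume rate / (speed * 60 * width), i.e.
  thickness = throughput / (60 * speed * width * density) * 1000
  thickness = 19492 / (60 * 10.2 * 2.6 * 2500) * 1000 = 4.9 mm

4.9 mm


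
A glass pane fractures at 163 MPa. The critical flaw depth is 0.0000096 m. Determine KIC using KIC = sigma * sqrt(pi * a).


Fracture toughness: KIC = sigma * sqrt(pi * a)
  pi * a = pi * 0.0000096 = 0.000030159
  sqrt(pi * a) = 0.005492
  KIC = 163 * 0.005492 = 0.895 MPa*sqrt(m)

0.895 MPa*sqrt(m)


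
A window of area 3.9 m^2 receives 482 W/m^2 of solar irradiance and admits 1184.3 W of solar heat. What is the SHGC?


Rearrange Q = Area * SHGC * Irradiance:
  SHGC = Q / (Area * Irradiance)
  SHGC = 1184.3 / (3.9 * 482) = 0.63

0.63


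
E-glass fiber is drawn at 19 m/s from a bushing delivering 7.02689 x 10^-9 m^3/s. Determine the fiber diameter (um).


Cross-sectional area from continuity:
  A = Q / v = 7.02689 x 10^-9 / 19 = 3.698363 x 10^-10 m^2
Diameter from circular cross-section:
  d = sqrt(4A / pi) * 10^6 (m -> um)
  d = sqrt(4 * 3.698363 x 10^-10 / pi) * 10^6 = 21.7 um

21.7 um


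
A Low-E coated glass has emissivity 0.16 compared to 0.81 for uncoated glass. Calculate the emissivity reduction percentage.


Percentage reduction = (1 - coated/uncoated) * 100
  Ratio = 0.16 / 0.81 = 0.1975
  Reduction = (1 - 0.1975) * 100 = 80.2%

80.2%


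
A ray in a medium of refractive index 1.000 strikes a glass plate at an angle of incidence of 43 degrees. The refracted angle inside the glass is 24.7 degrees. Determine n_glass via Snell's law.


Apply Snell's law: n1 * sin(theta1) = n2 * sin(theta2)
  n2 = n1 * sin(theta1) / sin(theta2)
  sin(43) = 0.681998
  sin(24.7) = 0.417867
  n2 = 1.000 * 0.681998 / 0.417867 = 1.6321

1.6321


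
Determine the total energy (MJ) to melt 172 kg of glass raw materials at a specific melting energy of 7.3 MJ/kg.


Total energy = mass * specific energy
  E = 172 * 7.3 = 1255.6 MJ

1255.6 MJ


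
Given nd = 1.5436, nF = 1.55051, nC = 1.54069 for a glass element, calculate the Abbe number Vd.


Abbe number formula: Vd = (nd - 1) / (nF - nC)
  nd - 1 = 1.5436 - 1 = 0.5436
  nF - nC = 1.55051 - 1.54069 = 0.00982
  Vd = 0.5436 / 0.00982 = 55.36

55.36


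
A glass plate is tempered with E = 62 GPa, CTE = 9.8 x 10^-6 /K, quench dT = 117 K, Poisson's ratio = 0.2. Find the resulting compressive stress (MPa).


Tempering stress: sigma = E * alpha * dT / (1 - nu)
  E (MPa) = 62 * 1000 = 62000
  Numerator = 62000 * (9.8 x 10^-6) * 117 = 71.0892
  Denominator = 1 - 0.2 = 0.8
  sigma = 71.0892 / 0.8 = 88.9 MPa

88.9 MPa


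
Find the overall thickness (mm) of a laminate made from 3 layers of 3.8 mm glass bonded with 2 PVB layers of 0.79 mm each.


Total thickness = glass contribution + PVB contribution
  Glass: 3 * 3.8 = 11.4 mm
  PVB: 2 * 0.79 = 1.58 mm
  Total = 11.4 + 1.58 = 12.98 mm

12.98 mm


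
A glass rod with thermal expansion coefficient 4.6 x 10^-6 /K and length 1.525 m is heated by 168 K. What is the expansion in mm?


Thermal expansion formula: dL = alpha * L0 * dT
  dL = (4.6 x 10^-6) * 1.525 * 168 = 0.00117852 m
Convert to mm: 0.00117852 * 1000 = 1.1785 mm

1.1785 mm


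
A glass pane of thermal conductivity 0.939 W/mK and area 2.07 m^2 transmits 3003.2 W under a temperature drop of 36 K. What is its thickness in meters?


Fourier's law: t = k * A * dT / Q
  t = 0.939 * 2.07 * 36 / 3003.2
  t = 69.97428 / 3003.2 = 0.0233 m

0.0233 m


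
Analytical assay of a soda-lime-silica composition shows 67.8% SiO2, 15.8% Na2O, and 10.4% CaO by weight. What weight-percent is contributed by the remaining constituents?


Sum the three major oxides:
  SiO2 + Na2O + CaO = 67.8 + 15.8 + 10.4 = 94.0%
Subtract from 100%:
  Others = 100 - 94.0 = 6.0%

6.0%


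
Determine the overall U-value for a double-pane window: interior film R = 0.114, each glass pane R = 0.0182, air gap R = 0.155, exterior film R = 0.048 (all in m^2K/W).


Total thermal resistance (series):
  R_total = R_in + R_glass + R_air + R_glass + R_out
  R_total = 0.114 + 0.0182 + 0.155 + 0.0182 + 0.048 = 0.3534 m^2K/W
U-value = 1 / R_total = 1 / 0.3534 = 2.83 W/m^2K

2.83 W/m^2K


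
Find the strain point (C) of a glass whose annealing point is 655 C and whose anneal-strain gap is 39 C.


Strain point = annealing point - difference:
  T_strain = 655 - 39 = 616 C

616 C


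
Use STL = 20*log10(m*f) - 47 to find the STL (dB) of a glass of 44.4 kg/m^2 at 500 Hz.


Mass law: STL = 20 * log10(m * f) - 47
  m * f = 44.4 * 500 = 22200
  log10(22200) = 4.34635
  STL = 20 * 4.34635 - 47 = 86.927 - 47 = 39.9 dB

39.9 dB


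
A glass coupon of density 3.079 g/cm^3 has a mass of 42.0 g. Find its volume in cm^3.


Rearrange rho = m / V:
  V = m / rho
  V = 42.0 / 3.079 = 13.641 cm^3

13.641 cm^3


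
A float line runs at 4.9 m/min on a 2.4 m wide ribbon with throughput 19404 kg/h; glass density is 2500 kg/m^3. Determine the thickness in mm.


Ribbon cross-section from mass balance:
  Volume rate = throughput / density = 19404 / 2500 = 7.7616 m^3/h
  thickness = volume rate / (speed * 60 * width), i.e.
  thickness = throughput / (60 * speed * width * density) * 1000
  thickness = 19404 / (60 * 4.9 * 2.4 * 2500) * 1000 = 11.0 mm

11.0 mm


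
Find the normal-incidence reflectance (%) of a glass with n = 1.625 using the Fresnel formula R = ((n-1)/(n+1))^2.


Fresnel reflectance at normal incidence:
  R = ((n - 1)/(n + 1))^2
  (n - 1)/(n + 1) = (1.625 - 1)/(1.625 + 1) = 0.238095
  R = 0.238095^2 = 0.0566892
  R(%) = 0.0566892 * 100 = 5.669%

5.669%


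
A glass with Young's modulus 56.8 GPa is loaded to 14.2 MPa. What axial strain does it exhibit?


Rearrange E = sigma / epsilon:
  epsilon = sigma / E
  E (MPa) = 56.8 * 1000 = 56800
  epsilon = 14.2 / 56800 = 0.00025

0.00025


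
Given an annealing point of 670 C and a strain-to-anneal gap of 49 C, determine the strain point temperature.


Strain point = annealing point - difference:
  T_strain = 670 - 49 = 621 C

621 C


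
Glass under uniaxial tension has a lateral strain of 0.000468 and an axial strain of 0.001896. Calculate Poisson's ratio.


Poisson's ratio: nu = lateral strain / axial strain
  nu = 0.000468 / 0.001896 = 0.2468

0.2468


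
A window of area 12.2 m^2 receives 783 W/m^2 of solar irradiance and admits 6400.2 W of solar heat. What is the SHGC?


Rearrange Q = Area * SHGC * Irradiance:
  SHGC = Q / (Area * Irradiance)
  SHGC = 6400.2 / (12.2 * 783) = 0.67

0.67


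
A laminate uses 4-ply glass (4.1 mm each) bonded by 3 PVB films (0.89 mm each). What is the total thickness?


Total thickness = glass contribution + PVB contribution
  Glass: 4 * 4.1 = 16.4 mm
  PVB: 3 * 0.89 = 2.67 mm
  Total = 16.4 + 2.67 = 19.07 mm

19.07 mm


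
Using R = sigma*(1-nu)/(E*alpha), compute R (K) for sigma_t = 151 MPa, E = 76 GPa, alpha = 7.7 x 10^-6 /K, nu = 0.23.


Thermal shock resistance: R = sigma * (1 - nu) / (E * alpha)
  Numerator = 151 * (1 - 0.23) = 116.27
  Denominator = 76 * 1000 * (7.7 x 10^-6) = 0.5852
  R = 116.27 / 0.5852 = 198.7 K

198.7 K


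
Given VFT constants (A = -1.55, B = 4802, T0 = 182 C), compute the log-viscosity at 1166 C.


VFT equation: log(eta) = A + B / (T - T0)
  T - T0 = 1166 - 182 = 984
  B / (T - T0) = 4802 / 984 = 4.88
  log(eta) = -1.55 + 4.88 = 3.33

3.33


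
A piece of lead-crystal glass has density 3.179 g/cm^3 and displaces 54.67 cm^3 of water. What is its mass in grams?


Rearrange rho = m / V:
  m = rho * V
  m = 3.179 * 54.67 = 173.796 g

173.796 g


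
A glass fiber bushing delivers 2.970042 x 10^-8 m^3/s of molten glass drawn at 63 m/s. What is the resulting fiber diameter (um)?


Cross-sectional area from continuity:
  A = Q / v = 2.970042 x 10^-8 / 63 = 4.714352 x 10^-10 m^2
Diameter from circular cross-section:
  d = sqrt(4A / pi) * 10^6 (m -> um)
  d = sqrt(4 * 4.714352 x 10^-10 / pi) * 10^6 = 24.5 um

24.5 um


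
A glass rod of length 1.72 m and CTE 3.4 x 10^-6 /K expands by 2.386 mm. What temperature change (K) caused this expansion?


Rearrange dL = alpha * L0 * dT for dT:
  dT = dL / (alpha * L0)
  dL (m) = 2.386 / 1000 = 0.002386
  dT = 0.002386 / ((3.4 x 10^-6) * 1.72) = 408.0 K

408.0 K


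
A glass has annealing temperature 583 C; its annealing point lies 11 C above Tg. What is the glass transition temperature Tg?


Rearrange T_anneal = Tg + offset for Tg:
  Tg = T_anneal - offset = 583 - 11 = 572 C

572 C


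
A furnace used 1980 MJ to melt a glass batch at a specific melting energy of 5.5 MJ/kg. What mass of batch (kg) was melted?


Rearrange E = m * s for m:
  m = E / s
  m = 1980 / 5.5 = 360.0 kg

360.0 kg


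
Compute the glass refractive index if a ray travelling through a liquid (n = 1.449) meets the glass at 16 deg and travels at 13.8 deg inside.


Apply Snell's law: n1 * sin(theta1) = n2 * sin(theta2)
  n2 = n1 * sin(theta1) / sin(theta2)
  sin(16) = 0.275637
  sin(13.8) = 0.238533
  n2 = 1.449 * 0.275637 / 0.238533 = 1.6744

1.6744


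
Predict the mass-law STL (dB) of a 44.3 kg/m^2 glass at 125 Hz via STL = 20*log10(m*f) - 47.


Mass law: STL = 20 * log10(m * f) - 47
  m * f = 44.3 * 125 = 5537.5
  log10(5537.5) = 3.74331
  STL = 20 * 3.74331 - 47 = 74.8662 - 47 = 27.9 dB

27.9 dB


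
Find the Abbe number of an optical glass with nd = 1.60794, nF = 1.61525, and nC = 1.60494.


Abbe number formula: Vd = (nd - 1) / (nF - nC)
  nd - 1 = 1.60794 - 1 = 0.60794
  nF - nC = 1.61525 - 1.60494 = 0.01031
  Vd = 0.60794 / 0.01031 = 58.97

58.97


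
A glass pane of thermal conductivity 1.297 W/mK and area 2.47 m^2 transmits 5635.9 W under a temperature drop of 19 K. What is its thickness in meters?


Fourier's law: t = k * A * dT / Q
  t = 1.297 * 2.47 * 19 / 5635.9
  t = 60.86821 / 5635.9 = 0.0108 m

0.0108 m


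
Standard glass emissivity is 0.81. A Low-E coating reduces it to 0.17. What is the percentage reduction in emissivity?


Percentage reduction = (1 - coated/uncoated) * 100
  Ratio = 0.17 / 0.81 = 0.2099
  Reduction = (1 - 0.2099) * 100 = 79.0%

79.0%


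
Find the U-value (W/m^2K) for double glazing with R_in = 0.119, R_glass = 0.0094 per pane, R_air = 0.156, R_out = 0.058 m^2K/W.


Total thermal resistance (series):
  R_total = R_in + R_glass + R_air + R_glass + R_out
  R_total = 0.119 + 0.0094 + 0.156 + 0.0094 + 0.058 = 0.3518 m^2K/W
U-value = 1 / R_total = 1 / 0.3518 = 2.843 W/m^2K

2.843 W/m^2K


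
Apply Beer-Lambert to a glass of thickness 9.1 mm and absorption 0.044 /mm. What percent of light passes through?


Beer-Lambert law: T = exp(-alpha * thickness)
  exponent = -0.044 * 9.1 = -0.4004
  T = exp(-0.4004) = 0.6701
  Percentage = 0.6701 * 100 = 67.01%

67.01%


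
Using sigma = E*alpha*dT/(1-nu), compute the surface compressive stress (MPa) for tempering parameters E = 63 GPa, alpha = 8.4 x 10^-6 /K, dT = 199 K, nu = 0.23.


Tempering stress: sigma = E * alpha * dT / (1 - nu)
  E (MPa) = 63 * 1000 = 63000
  Numerator = 63000 * (8.4 x 10^-6) * 199 = 105.3108
  Denominator = 1 - 0.23 = 0.77
  sigma = 105.3108 / 0.77 = 136.8 MPa

136.8 MPa


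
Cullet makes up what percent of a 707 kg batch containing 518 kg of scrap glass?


Cullet ratio = (cullet mass / total batch mass) * 100
  Ratio = 518 / 707 * 100 = 73.27%

73.27%


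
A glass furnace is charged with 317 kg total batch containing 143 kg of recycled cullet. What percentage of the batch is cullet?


Cullet ratio = (cullet mass / total batch mass) * 100
  Ratio = 143 / 317 * 100 = 45.11%

45.11%


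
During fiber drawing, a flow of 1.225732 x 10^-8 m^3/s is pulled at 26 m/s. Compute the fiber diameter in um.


Cross-sectional area from continuity:
  A = Q / v = 1.225732 x 10^-8 / 26 = 4.714354 x 10^-10 m^2
Diameter from circular cross-section:
  d = sqrt(4A / pi) * 10^6 (m -> um)
  d = sqrt(4 * 4.714354 x 10^-10 / pi) * 10^6 = 24.5 um

24.5 um


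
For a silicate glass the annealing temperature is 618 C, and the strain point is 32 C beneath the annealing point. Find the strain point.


Strain point = annealing point - difference:
  T_strain = 618 - 32 = 586 C

586 C


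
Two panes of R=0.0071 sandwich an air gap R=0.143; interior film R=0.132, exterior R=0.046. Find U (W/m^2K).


Total thermal resistance (series):
  R_total = R_in + R_glass + R_air + R_glass + R_out
  R_total = 0.132 + 0.0071 + 0.143 + 0.0071 + 0.046 = 0.3352 m^2K/W
U-value = 1 / R_total = 1 / 0.3352 = 2.983 W/m^2K

2.983 W/m^2K


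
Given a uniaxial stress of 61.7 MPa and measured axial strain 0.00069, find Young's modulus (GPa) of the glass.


Young's modulus: E = stress / strain
  E = 61.7 MPa / 0.00069 = 89420.29 MPa
Convert to GPa: 89420.29 / 1000 = 89.42 GPa

89.42 GPa


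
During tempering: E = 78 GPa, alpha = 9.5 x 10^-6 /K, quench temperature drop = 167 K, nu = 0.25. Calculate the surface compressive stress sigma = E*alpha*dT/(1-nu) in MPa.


Tempering stress: sigma = E * alpha * dT / (1 - nu)
  E (MPa) = 78 * 1000 = 78000
  Numerator = 78000 * (9.5 x 10^-6) * 167 = 123.747
  Denominator = 1 - 0.25 = 0.75
  sigma = 123.747 / 0.75 = 165.0 MPa

165.0 MPa


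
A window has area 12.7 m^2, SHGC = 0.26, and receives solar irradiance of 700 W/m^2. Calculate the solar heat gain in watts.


Solar heat gain: Q = Area * SHGC * Irradiance
  Q = 12.7 * 0.26 * 700 = 2311.4 W

2311.4 W


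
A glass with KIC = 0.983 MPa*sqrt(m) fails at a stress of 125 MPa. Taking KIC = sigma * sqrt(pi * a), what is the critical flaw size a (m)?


Rearrange KIC = sigma * sqrt(pi * a):
  sqrt(pi * a) = KIC / sigma
  sqrt(pi * a) = 0.983 / 125 = 0.007864
  a = (KIC / sigma)^2 / pi
  a = 0.007864^2 / pi = 0.0000197 m

0.0000197 m


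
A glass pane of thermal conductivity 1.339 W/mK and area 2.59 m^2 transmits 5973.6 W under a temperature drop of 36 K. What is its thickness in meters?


Fourier's law: t = k * A * dT / Q
  t = 1.339 * 2.59 * 36 / 5973.6
  t = 124.84836 / 5973.6 = 0.0209 m

0.0209 m


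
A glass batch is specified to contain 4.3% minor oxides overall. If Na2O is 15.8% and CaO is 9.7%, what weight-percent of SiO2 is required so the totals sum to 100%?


Known pieces sum to 100%:
  SiO2 = 100 - (others + Na2O + CaO)
  SiO2 = 100 - (4.3 + 15.8 + 9.7) = 70.2%

70.2%


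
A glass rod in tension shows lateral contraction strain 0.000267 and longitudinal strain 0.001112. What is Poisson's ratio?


Poisson's ratio: nu = lateral strain / axial strain
  nu = 0.000267 / 0.001112 = 0.2401

0.2401


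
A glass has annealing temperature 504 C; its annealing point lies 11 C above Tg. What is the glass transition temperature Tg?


Rearrange T_anneal = Tg + offset for Tg:
  Tg = T_anneal - offset = 504 - 11 = 493 C

493 C


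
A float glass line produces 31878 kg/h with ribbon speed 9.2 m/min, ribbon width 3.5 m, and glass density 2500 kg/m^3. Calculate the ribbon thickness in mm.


Ribbon cross-section from mass balance:
  Volume rate = throughput / density = 31878 / 2500 = 12.7512 m^3/h
  thickness = volume rate / (speed * 60 * width), i.e.
  thickness = throughput / (60 * speed * width * density) * 1000
  thickness = 31878 / (60 * 9.2 * 3.5 * 2500) * 1000 = 6.6 mm

6.6 mm


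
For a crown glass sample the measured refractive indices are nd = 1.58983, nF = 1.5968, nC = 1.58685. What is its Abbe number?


Abbe number formula: Vd = (nd - 1) / (nF - nC)
  nd - 1 = 1.58983 - 1 = 0.58983
  nF - nC = 1.5968 - 1.58685 = 0.00995
  Vd = 0.58983 / 0.00995 = 59.28

59.28


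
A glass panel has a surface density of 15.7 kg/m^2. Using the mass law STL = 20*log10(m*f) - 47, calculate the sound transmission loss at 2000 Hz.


Mass law: STL = 20 * log10(m * f) - 47
  m * f = 15.7 * 2000 = 31400
  log10(31400) = 4.49693
  STL = 20 * 4.49693 - 47 = 89.9386 - 47 = 42.9 dB

42.9 dB


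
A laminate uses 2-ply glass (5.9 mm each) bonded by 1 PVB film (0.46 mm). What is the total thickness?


Total thickness = glass contribution + PVB contribution
  Glass: 2 * 5.9 = 11.8 mm
  PVB: 1 * 0.46 = 0.46 mm
  Total = 11.8 + 0.46 = 12.26 mm

12.26 mm


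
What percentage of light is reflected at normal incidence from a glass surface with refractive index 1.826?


Fresnel reflectance at normal incidence:
  R = ((n - 1)/(n + 1))^2
  (n - 1)/(n + 1) = (1.826 - 1)/(1.826 + 1) = 0.292286
  R = 0.292286^2 = 0.0854311
  R(%) = 0.0854311 * 100 = 8.543%

8.543%


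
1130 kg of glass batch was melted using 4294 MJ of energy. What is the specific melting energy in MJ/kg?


Rearrange E = m * s for s:
  s = E / m
  s = 4294 / 1130 = 3.8 MJ/kg

3.8 MJ/kg


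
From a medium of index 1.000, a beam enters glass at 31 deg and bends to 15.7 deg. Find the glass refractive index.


Apply Snell's law: n1 * sin(theta1) = n2 * sin(theta2)
  n2 = n1 * sin(theta1) / sin(theta2)
  sin(31) = 0.515038
  sin(15.7) = 0.2706
  n2 = 1.000 * 0.515038 / 0.2706 = 1.9033

1.9033


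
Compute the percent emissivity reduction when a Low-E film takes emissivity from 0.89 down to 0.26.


Percentage reduction = (1 - coated/uncoated) * 100
  Ratio = 0.26 / 0.89 = 0.2921
  Reduction = (1 - 0.2921) * 100 = 70.8%

70.8%


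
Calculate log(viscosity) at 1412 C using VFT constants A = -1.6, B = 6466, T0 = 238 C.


VFT equation: log(eta) = A + B / (T - T0)
  T - T0 = 1412 - 238 = 1174
  B / (T - T0) = 6466 / 1174 = 5.508
  log(eta) = -1.6 + 5.508 = 3.908

3.908


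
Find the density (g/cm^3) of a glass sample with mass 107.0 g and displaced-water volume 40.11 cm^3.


Use the definition of density:
  rho = mass / volume
  rho = 107.0 / 40.11 = 2.668 g/cm^3

2.668 g/cm^3


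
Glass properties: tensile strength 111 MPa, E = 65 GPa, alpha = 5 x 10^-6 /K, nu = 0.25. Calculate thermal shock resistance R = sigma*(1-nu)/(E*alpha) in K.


Thermal shock resistance: R = sigma * (1 - nu) / (E * alpha)
  Numerator = 111 * (1 - 0.25) = 83.25
  Denominator = 65 * 1000 * (5 x 10^-6) = 0.325
  R = 83.25 / 0.325 = 256.2 K

256.2 K


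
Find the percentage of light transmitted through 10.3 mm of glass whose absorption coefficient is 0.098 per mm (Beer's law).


Beer-Lambert law: T = exp(-alpha * thickness)
  exponent = -0.098 * 10.3 = -1.0094
  T = exp(-1.0094) = 0.3644
  Percentage = 0.3644 * 100 = 36.44%

36.44%


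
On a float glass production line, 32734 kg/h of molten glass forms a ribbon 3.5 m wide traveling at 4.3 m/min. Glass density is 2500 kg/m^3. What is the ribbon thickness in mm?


Ribbon cross-section from mass balance:
  Volume rate = throughput / density = 32734 / 2500 = 13.0936 m^3/h
  thickness = volume rate / (speed * 60 * width), i.e.
  thickness = throughput / (60 * speed * width * density) * 1000
  thickness = 32734 / (60 * 4.3 * 3.5 * 2500) * 1000 = 14.5 mm

14.5 mm


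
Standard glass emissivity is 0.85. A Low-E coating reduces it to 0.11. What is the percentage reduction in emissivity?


Percentage reduction = (1 - coated/uncoated) * 100
  Ratio = 0.11 / 0.85 = 0.1294
  Reduction = (1 - 0.1294) * 100 = 87.1%

87.1%


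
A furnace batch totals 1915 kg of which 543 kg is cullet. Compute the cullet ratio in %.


Cullet ratio = (cullet mass / total batch mass) * 100
  Ratio = 543 / 1915 * 100 = 28.36%

28.36%


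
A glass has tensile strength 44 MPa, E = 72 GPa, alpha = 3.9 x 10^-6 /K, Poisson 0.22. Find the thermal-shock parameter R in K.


Thermal shock resistance: R = sigma * (1 - nu) / (E * alpha)
  Numerator = 44 * (1 - 0.22) = 34.32
  Denominator = 72 * 1000 * (3.9 x 10^-6) = 0.2808
  R = 34.32 / 0.2808 = 122.2 K

122.2 K


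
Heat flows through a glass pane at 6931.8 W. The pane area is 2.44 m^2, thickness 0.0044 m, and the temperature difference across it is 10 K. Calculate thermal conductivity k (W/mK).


Fourier's law rearranged: k = Q * t / (A * dT)
  Numerator = 6931.8 * 0.0044 = 30.49992
  Denominator = 2.44 * 10 = 24.4
  k = 30.49992 / 24.4 = 1.25 W/mK

1.25 W/mK


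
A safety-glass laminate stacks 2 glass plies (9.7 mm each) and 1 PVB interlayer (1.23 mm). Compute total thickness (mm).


Total thickness = glass contribution + PVB contribution
  Glass: 2 * 9.7 = 19.4 mm
  PVB: 1 * 1.23 = 1.23 mm
  Total = 19.4 + 1.23 = 20.63 mm

20.63 mm


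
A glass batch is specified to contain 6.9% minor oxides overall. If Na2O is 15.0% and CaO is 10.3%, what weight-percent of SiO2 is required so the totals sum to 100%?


Known pieces sum to 100%:
  SiO2 = 100 - (others + Na2O + CaO)
  SiO2 = 100 - (6.9 + 15.0 + 10.3) = 67.8%

67.8%


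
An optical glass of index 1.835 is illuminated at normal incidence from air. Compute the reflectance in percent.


Fresnel reflectance at normal incidence:
  R = ((n - 1)/(n + 1))^2
  (n - 1)/(n + 1) = (1.835 - 1)/(1.835 + 1) = 0.294533
  R = 0.294533^2 = 0.0867497
  R(%) = 0.0867497 * 100 = 8.675%

8.675%


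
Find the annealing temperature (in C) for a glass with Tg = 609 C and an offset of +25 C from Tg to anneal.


The annealing temperature is Tg plus the offset:
  T_anneal = 609 + 25 = 634 C

634 C


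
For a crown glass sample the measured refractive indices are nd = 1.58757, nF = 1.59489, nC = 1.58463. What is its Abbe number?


Abbe number formula: Vd = (nd - 1) / (nF - nC)
  nd - 1 = 1.58757 - 1 = 0.58757
  nF - nC = 1.59489 - 1.58463 = 0.01026
  Vd = 0.58757 / 0.01026 = 57.27

57.27


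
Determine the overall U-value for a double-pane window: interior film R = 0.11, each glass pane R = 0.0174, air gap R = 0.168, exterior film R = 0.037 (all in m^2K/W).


Total thermal resistance (series):
  R_total = R_in + R_glass + R_air + R_glass + R_out
  R_total = 0.11 + 0.0174 + 0.168 + 0.0174 + 0.037 = 0.3498 m^2K/W
U-value = 1 / R_total = 1 / 0.3498 = 2.859 W/m^2K

2.859 W/m^2K


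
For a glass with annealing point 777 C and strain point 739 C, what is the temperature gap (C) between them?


Gap = T_anneal - T_strain:
  gap = 777 - 739 = 38 C

38 C


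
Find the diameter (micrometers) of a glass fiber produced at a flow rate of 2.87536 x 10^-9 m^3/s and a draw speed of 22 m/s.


Cross-sectional area from continuity:
  A = Q / v = 2.87536 x 10^-9 / 22 = 1.306982 x 10^-10 m^2
Diameter from circular cross-section:
  d = sqrt(4A / pi) * 10^6 (m -> um)
  d = sqrt(4 * 1.306982 x 10^-10 / pi) * 10^6 = 12.9 um

12.9 um


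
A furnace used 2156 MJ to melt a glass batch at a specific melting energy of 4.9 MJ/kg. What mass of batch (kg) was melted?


Rearrange E = m * s for m:
  m = E / s
  m = 2156 / 4.9 = 440.0 kg

440.0 kg


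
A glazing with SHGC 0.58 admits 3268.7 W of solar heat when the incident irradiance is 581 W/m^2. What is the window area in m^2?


Rearrange Q = Area * SHGC * Irradiance:
  Area = Q / (SHGC * Irradiance)
  Area = 3268.7 / (0.58 * 581) = 9.7 m^2

9.7 m^2


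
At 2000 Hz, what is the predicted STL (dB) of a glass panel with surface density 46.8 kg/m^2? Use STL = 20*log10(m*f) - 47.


Mass law: STL = 20 * log10(m * f) - 47
  m * f = 46.8 * 2000 = 93600
  log10(93600) = 4.97128
  STL = 20 * 4.97128 - 47 = 99.4256 - 47 = 52.4 dB

52.4 dB


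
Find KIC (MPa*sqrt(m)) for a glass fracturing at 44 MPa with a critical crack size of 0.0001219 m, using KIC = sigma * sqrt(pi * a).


Fracture toughness: KIC = sigma * sqrt(pi * a)
  pi * a = pi * 0.0001219 = 0.00038296
  sqrt(pi * a) = 0.019569
  KIC = 44 * 0.019569 = 0.861 MPa*sqrt(m)

0.861 MPa*sqrt(m)


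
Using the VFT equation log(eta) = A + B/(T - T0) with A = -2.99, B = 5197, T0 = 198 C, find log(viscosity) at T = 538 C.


VFT equation: log(eta) = A + B / (T - T0)
  T - T0 = 538 - 198 = 340
  B / (T - T0) = 5197 / 340 = 15.285
  log(eta) = -2.99 + 15.285 = 12.295

12.295


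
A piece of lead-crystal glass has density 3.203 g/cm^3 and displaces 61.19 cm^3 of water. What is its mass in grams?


Rearrange rho = m / V:
  m = rho * V
  m = 3.203 * 61.19 = 195.992 g

195.992 g


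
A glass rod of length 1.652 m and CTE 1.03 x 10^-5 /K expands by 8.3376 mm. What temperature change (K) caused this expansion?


Rearrange dL = alpha * L0 * dT for dT:
  dT = dL / (alpha * L0)
  dL (m) = 8.3376 / 1000 = 0.0083376
  dT = 0.0083376 / ((1.03 x 10^-5) * 1.652) = 490.0 K

490.0 K


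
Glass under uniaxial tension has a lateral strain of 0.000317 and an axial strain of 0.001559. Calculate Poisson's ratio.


Poisson's ratio: nu = lateral strain / axial strain
  nu = 0.000317 / 0.001559 = 0.2033

0.2033


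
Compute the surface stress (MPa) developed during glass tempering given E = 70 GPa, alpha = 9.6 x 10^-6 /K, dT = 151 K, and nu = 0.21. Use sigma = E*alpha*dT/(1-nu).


Tempering stress: sigma = E * alpha * dT / (1 - nu)
  E (MPa) = 70 * 1000 = 70000
  Numerator = 70000 * (9.6 x 10^-6) * 151 = 101.472
  Denominator = 1 - 0.21 = 0.79
  sigma = 101.472 / 0.79 = 128.4 MPa

128.4 MPa


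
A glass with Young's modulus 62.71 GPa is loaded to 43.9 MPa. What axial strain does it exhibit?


Rearrange E = sigma / epsilon:
  epsilon = sigma / E
  E (MPa) = 62.71 * 1000 = 62710
  epsilon = 43.9 / 62710 = 0.0007

0.0007


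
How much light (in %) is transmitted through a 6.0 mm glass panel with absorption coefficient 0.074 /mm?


Beer-Lambert law: T = exp(-alpha * thickness)
  exponent = -0.074 * 6.0 = -0.444
  T = exp(-0.444) = 0.6415
  Percentage = 0.6415 * 100 = 64.15%

64.15%


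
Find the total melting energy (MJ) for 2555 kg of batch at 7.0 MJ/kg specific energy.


Total energy = mass * specific energy
  E = 2555 * 7.0 = 17885 MJ

17885 MJ


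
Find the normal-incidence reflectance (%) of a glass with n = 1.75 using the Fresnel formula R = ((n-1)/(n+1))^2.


Fresnel reflectance at normal incidence:
  R = ((n - 1)/(n + 1))^2
  (n - 1)/(n + 1) = (1.75 - 1)/(1.75 + 1) = 0.272727
  R = 0.272727^2 = 0.07438
  R(%) = 0.07438 * 100 = 7.438%

7.438%


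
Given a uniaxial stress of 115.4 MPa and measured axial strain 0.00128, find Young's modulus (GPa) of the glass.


Young's modulus: E = stress / strain
  E = 115.4 MPa / 0.00128 = 90156.25 MPa
Convert to GPa: 90156.25 / 1000 = 90.16 GPa

90.16 GPa


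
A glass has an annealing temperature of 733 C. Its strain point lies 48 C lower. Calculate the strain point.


Strain point = annealing point - difference:
  T_strain = 733 - 48 = 685 C

685 C


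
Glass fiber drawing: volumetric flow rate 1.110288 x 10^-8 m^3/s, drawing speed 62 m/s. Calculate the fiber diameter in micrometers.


Cross-sectional area from continuity:
  A = Q / v = 1.110288 x 10^-8 / 62 = 1.790787 x 10^-10 m^2
Diameter from circular cross-section:
  d = sqrt(4A / pi) * 10^6 (m -> um)
  d = sqrt(4 * 1.790787 x 10^-10 / pi) * 10^6 = 15.1 um

15.1 um


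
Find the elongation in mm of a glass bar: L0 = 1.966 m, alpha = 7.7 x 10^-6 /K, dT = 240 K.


Thermal expansion formula: dL = alpha * L0 * dT
  dL = (7.7 x 10^-6) * 1.966 * 240 = 0.00363317 m
Convert to mm: 0.00363317 * 1000 = 3.6332 mm

3.6332 mm


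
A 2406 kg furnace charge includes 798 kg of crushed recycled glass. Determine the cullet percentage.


Cullet ratio = (cullet mass / total batch mass) * 100
  Ratio = 798 / 2406 * 100 = 33.17%

33.17%


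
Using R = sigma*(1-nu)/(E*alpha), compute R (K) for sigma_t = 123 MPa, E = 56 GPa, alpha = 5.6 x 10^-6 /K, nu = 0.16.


Thermal shock resistance: R = sigma * (1 - nu) / (E * alpha)
  Numerator = 123 * (1 - 0.16) = 103.32
  Denominator = 56 * 1000 * (5.6 x 10^-6) = 0.3136
  R = 103.32 / 0.3136 = 329.5 K

329.5 K


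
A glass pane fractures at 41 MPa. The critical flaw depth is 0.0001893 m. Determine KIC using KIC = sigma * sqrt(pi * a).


Fracture toughness: KIC = sigma * sqrt(pi * a)
  pi * a = pi * 0.0001893 = 0.000594703
  sqrt(pi * a) = 0.024387
  KIC = 41 * 0.024387 = 1.0 MPa*sqrt(m)

1.0 MPa*sqrt(m)


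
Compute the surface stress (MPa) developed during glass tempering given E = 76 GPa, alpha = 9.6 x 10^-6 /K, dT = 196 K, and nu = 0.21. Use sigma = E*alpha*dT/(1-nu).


Tempering stress: sigma = E * alpha * dT / (1 - nu)
  E (MPa) = 76 * 1000 = 76000
  Numerator = 76000 * (9.6 x 10^-6) * 196 = 143.0016
  Denominator = 1 - 0.21 = 0.79
  sigma = 143.0016 / 0.79 = 181.0 MPa

181.0 MPa


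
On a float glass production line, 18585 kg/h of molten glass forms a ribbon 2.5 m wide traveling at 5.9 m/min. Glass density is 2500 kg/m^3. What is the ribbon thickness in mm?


Ribbon cross-section from mass balance:
  Volume rate = throughput / density = 18585 / 2500 = 7.434 m^3/h
  thickness = volume rate / (speed * 60 * width), i.e.
  thickness = throughput / (60 * speed * width * density) * 1000
  thickness = 18585 / (60 * 5.9 * 2.5 * 2500) * 1000 = 8.4 mm

8.4 mm


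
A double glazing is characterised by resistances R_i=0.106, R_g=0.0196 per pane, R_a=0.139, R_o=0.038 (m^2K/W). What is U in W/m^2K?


Total thermal resistance (series):
  R_total = R_in + R_glass + R_air + R_glass + R_out
  R_total = 0.106 + 0.0196 + 0.139 + 0.0196 + 0.038 = 0.3222 m^2K/W
U-value = 1 / R_total = 1 / 0.3222 = 3.104 W/m^2K

3.104 W/m^2K


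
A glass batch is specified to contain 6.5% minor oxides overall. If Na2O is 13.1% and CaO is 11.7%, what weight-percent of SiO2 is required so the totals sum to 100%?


Known pieces sum to 100%:
  SiO2 = 100 - (others + Na2O + CaO)
  SiO2 = 100 - (6.5 + 13.1 + 11.7) = 68.7%

68.7%


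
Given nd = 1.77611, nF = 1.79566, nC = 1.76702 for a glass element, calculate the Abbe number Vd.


Abbe number formula: Vd = (nd - 1) / (nF - nC)
  nd - 1 = 1.77611 - 1 = 0.77611
  nF - nC = 1.79566 - 1.76702 = 0.02864
  Vd = 0.77611 / 0.02864 = 27.1

27.1


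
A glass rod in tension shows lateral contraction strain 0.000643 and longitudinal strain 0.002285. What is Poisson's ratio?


Poisson's ratio: nu = lateral strain / axial strain
  nu = 0.000643 / 0.002285 = 0.2814

0.2814


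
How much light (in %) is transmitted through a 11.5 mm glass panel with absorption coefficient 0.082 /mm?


Beer-Lambert law: T = exp(-alpha * thickness)
  exponent = -0.082 * 11.5 = -0.943
  T = exp(-0.943) = 0.3895
  Percentage = 0.3895 * 100 = 38.95%

38.95%


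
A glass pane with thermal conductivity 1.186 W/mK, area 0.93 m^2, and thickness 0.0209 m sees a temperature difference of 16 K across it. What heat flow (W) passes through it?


Fourier's law: Q = k * A * dT / t
  Q = 1.186 * 0.93 * 16 / 0.0209
  Q = 17.64768 / 0.0209 = 844.4 W

844.4 W


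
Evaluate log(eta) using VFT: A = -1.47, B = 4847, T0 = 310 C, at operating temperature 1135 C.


VFT equation: log(eta) = A + B / (T - T0)
  T - T0 = 1135 - 310 = 825
  B / (T - T0) = 4847 / 825 = 5.875
  log(eta) = -1.47 + 5.875 = 4.405

4.405


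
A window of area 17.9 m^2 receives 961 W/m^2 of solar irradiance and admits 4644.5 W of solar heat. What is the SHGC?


Rearrange Q = Area * SHGC * Irradiance:
  SHGC = Q / (Area * Irradiance)
  SHGC = 4644.5 / (17.9 * 961) = 0.27

0.27


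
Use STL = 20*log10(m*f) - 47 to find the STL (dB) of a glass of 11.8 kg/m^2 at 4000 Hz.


Mass law: STL = 20 * log10(m * f) - 47
  m * f = 11.8 * 4000 = 47200
  log10(47200) = 4.67394
  STL = 20 * 4.67394 - 47 = 93.4788 - 47 = 46.5 dB

46.5 dB


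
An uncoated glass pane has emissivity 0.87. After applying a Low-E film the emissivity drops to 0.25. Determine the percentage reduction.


Percentage reduction = (1 - coated/uncoated) * 100
  Ratio = 0.25 / 0.87 = 0.2874
  Reduction = (1 - 0.2874) * 100 = 71.3%

71.3%


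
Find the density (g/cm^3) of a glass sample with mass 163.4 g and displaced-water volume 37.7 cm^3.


Use the definition of density:
  rho = mass / volume
  rho = 163.4 / 37.7 = 4.334 g/cm^3

4.334 g/cm^3


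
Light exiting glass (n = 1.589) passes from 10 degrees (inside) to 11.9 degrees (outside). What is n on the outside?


Apply Snell's law: n1 * sin(theta1) = n2 * sin(theta2)
  n2 = n1 * sin(theta1) / sin(theta2)
  sin(10) = 0.173648
  sin(11.9) = 0.206204
  n2 = 1.589 * 0.173648 / 0.206204 = 1.3381

1.3381


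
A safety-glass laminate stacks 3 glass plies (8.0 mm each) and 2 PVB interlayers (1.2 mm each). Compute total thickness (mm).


Total thickness = glass contribution + PVB contribution
  Glass: 3 * 8.0 = 24.0 mm
  PVB: 2 * 1.2 = 2.4 mm
  Total = 24.0 + 2.4 = 26.4 mm

26.4 mm


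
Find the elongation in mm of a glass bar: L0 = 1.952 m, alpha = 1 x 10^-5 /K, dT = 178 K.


Thermal expansion formula: dL = alpha * L0 * dT
  dL = (1 x 10^-5) * 1.952 * 178 = 0.00347456 m
Convert to mm: 0.00347456 * 1000 = 3.4746 mm

3.4746 mm


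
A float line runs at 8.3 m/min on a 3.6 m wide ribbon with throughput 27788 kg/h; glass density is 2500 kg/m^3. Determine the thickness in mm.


Ribbon cross-section from mass balance:
  Volume rate = throughput / density = 27788 / 2500 = 11.1152 m^3/h
  thickness = volume rate / (speed * 60 * width), i.e.
  thickness = throughput / (60 * speed * width * density) * 1000
  thickness = 27788 / (60 * 8.3 * 3.6 * 2500) * 1000 = 6.2 mm

6.2 mm


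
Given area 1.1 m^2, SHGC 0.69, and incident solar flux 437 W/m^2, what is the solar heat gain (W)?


Solar heat gain: Q = Area * SHGC * Irradiance
  Q = 1.1 * 0.69 * 437 = 331.7 W

331.7 W


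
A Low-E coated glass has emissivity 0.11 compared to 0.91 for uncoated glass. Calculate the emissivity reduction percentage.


Percentage reduction = (1 - coated/uncoated) * 100
  Ratio = 0.11 / 0.91 = 0.1209
  Reduction = (1 - 0.1209) * 100 = 87.9%

87.9%


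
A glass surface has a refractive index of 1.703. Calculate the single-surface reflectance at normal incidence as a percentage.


Fresnel reflectance at normal incidence:
  R = ((n - 1)/(n + 1))^2
  (n - 1)/(n + 1) = (1.703 - 1)/(1.703 + 1) = 0.260081
  R = 0.260081^2 = 0.0676421
  R(%) = 0.0676421 * 100 = 6.764%

6.764%


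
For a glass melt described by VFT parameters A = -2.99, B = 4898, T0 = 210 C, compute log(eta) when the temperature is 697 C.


VFT equation: log(eta) = A + B / (T - T0)
  T - T0 = 697 - 210 = 487
  B / (T - T0) = 4898 / 487 = 10.057
  log(eta) = -2.99 + 10.057 = 7.067

7.067


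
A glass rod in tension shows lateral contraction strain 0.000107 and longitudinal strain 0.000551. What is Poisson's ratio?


Poisson's ratio: nu = lateral strain / axial strain
  nu = 0.000107 / 0.000551 = 0.1942

0.1942


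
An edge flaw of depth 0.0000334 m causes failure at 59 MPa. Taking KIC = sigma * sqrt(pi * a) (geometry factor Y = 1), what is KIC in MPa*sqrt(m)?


Fracture toughness: KIC = sigma * sqrt(pi * a)
  pi * a = pi * 0.0000334 = 0.000104929
  sqrt(pi * a) = 0.010243
  KIC = 59 * 0.010243 = 0.604 MPa*sqrt(m)

0.604 MPa*sqrt(m)


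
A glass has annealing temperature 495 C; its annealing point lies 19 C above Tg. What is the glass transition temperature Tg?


Rearrange T_anneal = Tg + offset for Tg:
  Tg = T_anneal - offset = 495 - 19 = 476 C

476 C


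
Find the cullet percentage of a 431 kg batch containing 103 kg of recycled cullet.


Cullet ratio = (cullet mass / total batch mass) * 100
  Ratio = 103 / 431 * 100 = 23.9%

23.9%


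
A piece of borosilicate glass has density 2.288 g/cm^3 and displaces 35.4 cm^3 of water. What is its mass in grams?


Rearrange rho = m / V:
  m = rho * V
  m = 2.288 * 35.4 = 80.995 g

80.995 g


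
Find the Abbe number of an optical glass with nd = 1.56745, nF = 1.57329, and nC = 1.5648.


Abbe number formula: Vd = (nd - 1) / (nF - nC)
  nd - 1 = 1.56745 - 1 = 0.56745
  nF - nC = 1.57329 - 1.5648 = 0.00849
  Vd = 0.56745 / 0.00849 = 66.84

66.84


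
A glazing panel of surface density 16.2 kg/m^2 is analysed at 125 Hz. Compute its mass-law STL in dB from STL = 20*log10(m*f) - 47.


Mass law: STL = 20 * log10(m * f) - 47
  m * f = 16.2 * 125 = 2025
  log10(2025) = 3.30643
  STL = 20 * 3.30643 - 47 = 66.1286 - 47 = 19.1 dB

19.1 dB


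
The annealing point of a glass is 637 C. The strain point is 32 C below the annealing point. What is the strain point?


Strain point = annealing point - difference:
  T_strain = 637 - 32 = 605 C

605 C


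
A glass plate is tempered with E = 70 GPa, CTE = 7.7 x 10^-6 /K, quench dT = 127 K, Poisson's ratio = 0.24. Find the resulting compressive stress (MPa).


Tempering stress: sigma = E * alpha * dT / (1 - nu)
  E (MPa) = 70 * 1000 = 70000
  Numerator = 70000 * (7.7 x 10^-6) * 127 = 68.453
  Denominator = 1 - 0.24 = 0.76
  sigma = 68.453 / 0.76 = 90.1 MPa

90.1 MPa


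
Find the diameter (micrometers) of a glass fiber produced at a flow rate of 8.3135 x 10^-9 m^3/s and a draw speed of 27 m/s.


Cross-sectional area from continuity:
  A = Q / v = 8.3135 x 10^-9 / 27 = 3.079074 x 10^-10 m^2
Diameter from circular cross-section:
  d = sqrt(4A / pi) * 10^6 (m -> um)
  d = sqrt(4 * 3.079074 x 10^-10 / pi) * 10^6 = 19.8 um

19.8 um


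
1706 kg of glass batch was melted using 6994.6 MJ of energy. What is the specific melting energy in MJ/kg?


Rearrange E = m * s for s:
  s = E / m
  s = 6994.6 / 1706 = 4.1 MJ/kg

4.1 MJ/kg


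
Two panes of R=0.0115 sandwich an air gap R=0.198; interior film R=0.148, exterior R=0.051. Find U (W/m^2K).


Total thermal resistance (series):
  R_total = R_in + R_glass + R_air + R_glass + R_out
  R_total = 0.148 + 0.0115 + 0.198 + 0.0115 + 0.051 = 0.42 m^2K/W
U-value = 1 / R_total = 1 / 0.42 = 2.381 W/m^2K

2.381 W/m^2K


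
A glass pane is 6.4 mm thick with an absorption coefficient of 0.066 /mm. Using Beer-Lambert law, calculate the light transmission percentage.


Beer-Lambert law: T = exp(-alpha * thickness)
  exponent = -0.066 * 6.4 = -0.4224
  T = exp(-0.4224) = 0.6555
  Percentage = 0.6555 * 100 = 65.55%

65.55%
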